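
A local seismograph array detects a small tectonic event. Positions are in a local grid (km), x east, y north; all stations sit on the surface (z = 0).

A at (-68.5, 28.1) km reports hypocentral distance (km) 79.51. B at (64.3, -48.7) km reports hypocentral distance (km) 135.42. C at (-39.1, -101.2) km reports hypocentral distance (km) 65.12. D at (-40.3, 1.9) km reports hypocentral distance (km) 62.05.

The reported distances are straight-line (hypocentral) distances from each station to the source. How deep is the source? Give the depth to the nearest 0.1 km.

Each station gives a sphere (x−x_i)² + (y−y_i)² + z² = d_i² (stations at z=0).
Subtracting the A sphere from B and C: z² cancels, leaving linear equations in x and y:
265.6 x − 153.6 y = -10992.42
58.8 x − 258.6 y = 8369.62
Solving: x ≈ -69.204, y ≈ -48.101 km (keep extra digits for the depth step; rounded: -69.2, -48.1).
Then from the A sphere: z² = 79.51² − (x + 68.5)² − (y − 28.1)² with x = -69.204, y = -48.101, so z ≈ 22.688 ≈ 22.7 km.

22.7 km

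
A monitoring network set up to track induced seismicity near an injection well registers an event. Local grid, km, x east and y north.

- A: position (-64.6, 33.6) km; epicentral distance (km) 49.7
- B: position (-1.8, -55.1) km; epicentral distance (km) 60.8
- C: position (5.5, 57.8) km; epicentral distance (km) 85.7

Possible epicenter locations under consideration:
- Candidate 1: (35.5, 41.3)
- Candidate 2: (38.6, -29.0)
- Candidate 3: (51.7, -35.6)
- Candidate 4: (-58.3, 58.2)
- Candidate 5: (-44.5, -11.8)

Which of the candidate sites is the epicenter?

For each candidate, compare |candidate − station| to the reported distance:
Candidate 1: residuals A 50.7, B 42.6, C 51.5 → max 51.5 km
Candidate 2: residuals A 71.0, B 12.7, C 7.2 → max 71.0 km
Candidate 3: residuals A 85.6, B 3.9, C 18.5 → max 85.6 km
Candidate 4: residuals A 24.3, B 65.8, C 21.9 → max 65.8 km
Candidate 5: residuals A 0.0, B 0.0, C 0.0 → max 0.0 km
Only Candidate 5 has all residuals ≈ 0.

Candidate 5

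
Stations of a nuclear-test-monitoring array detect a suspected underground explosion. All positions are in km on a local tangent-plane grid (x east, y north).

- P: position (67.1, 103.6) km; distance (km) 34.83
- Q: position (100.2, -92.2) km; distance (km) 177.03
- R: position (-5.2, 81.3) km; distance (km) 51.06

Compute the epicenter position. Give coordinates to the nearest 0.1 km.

Circle about each station: (x − 67.1)² + (y − 103.6)² = 34.83²; (x − 100.2)² + (y + 92.2)² = 177.03²; (x + 5.2)² + (y − 81.3)² = 51.06².
Subtracting pairs of circle equations eliminates x²+y² and gives linear equations (the radical axes):
66.2 x − 391.6 y = -26820.98
-144.6 x − 44.6 y = -9992.63
Solving the 2×2 system: x ≈ 45.6, y ≈ 76.2 km.

45.6 km east, 76.2 km north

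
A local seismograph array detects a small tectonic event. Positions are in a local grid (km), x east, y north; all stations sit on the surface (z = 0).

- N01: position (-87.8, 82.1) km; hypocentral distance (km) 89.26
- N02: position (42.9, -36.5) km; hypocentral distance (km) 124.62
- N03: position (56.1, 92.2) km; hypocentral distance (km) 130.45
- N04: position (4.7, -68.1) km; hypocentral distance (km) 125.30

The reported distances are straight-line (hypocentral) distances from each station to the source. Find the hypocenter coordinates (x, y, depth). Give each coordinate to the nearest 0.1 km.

x ≈ -43.4 km, y ≈ 31.6 km, depth ≈ 58.7 km

Each station gives a sphere (x−x_i)² + (y−y_i)² + z² = d_i² (stations at z=0).
Subtracting the N01 sphere from N02 and N03: z² cancels, leaving linear equations in x and y:
261.4 x − 237.2 y = -18839.39
287.8 x + 20.2 y = -11851.05
Solving: x ≈ -43.396, y ≈ 31.601 km (keep extra digits for the depth step; rounded: -43.4, 31.6).
Then from the N01 sphere: z² = 89.26² − (x + 87.8)² − (y − 82.1)² with x = -43.396, y = 31.601, so z ≈ 58.698 ≈ 58.7 km.
Check against N04 (with the unrounded solution): distance 125.30 ≈ 125.30 km. ✓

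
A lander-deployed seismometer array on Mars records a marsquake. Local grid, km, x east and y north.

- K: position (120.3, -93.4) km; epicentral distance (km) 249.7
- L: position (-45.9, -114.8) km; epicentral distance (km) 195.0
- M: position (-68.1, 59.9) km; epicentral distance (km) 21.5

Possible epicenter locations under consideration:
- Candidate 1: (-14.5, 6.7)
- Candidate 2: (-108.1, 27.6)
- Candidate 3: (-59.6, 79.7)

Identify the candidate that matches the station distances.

For each candidate, compare |candidate − station| to the reported distance:
Candidate 1: residuals K 81.8, L 69.5, M 54.0 → max 81.8 km
Candidate 2: residuals K 8.8, L 39.6, M 29.9 → max 39.6 km
Candidate 3: residuals K 0.0, L 0.0, M 0.0 → max 0.0 km
Only Candidate 3 has all residuals ≈ 0.

Candidate 3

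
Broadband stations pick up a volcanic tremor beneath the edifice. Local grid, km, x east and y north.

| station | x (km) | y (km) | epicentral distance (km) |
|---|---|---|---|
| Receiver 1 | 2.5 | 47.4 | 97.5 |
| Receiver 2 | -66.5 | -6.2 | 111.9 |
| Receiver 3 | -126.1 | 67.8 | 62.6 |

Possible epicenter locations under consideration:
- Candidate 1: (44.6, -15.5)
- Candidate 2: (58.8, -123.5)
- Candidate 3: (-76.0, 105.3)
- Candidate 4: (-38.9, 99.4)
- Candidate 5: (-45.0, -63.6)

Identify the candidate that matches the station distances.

For each candidate, compare |candidate − station| to the reported distance:
Candidate 1: residuals Receiver 1 21.8, Receiver 2 0.4, Receiver 3 127.3 → max 127.3 km
Candidate 2: residuals Receiver 1 82.4, Receiver 2 59.7, Receiver 3 203.5 → max 203.5 km
Candidate 3: residuals Receiver 1 0.0, Receiver 2 0.0, Receiver 3 0.0 → max 0.0 km
Candidate 4: residuals Receiver 1 31.0, Receiver 2 2.8, Receiver 3 30.1 → max 31.0 km
Candidate 5: residuals Receiver 1 23.2, Receiver 2 50.6, Receiver 3 91.8 → max 91.8 km
Only Candidate 3 has all residuals ≈ 0.

Candidate 3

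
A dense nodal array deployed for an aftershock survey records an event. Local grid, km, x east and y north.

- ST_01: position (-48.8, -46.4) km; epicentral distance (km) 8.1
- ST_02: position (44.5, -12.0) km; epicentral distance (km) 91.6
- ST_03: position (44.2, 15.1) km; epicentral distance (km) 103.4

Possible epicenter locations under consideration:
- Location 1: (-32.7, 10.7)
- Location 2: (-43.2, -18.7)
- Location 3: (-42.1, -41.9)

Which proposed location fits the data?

For each candidate, compare |candidate − station| to the reported distance:
Location 1: residuals ST_01 51.2, ST_02 11.1, ST_03 26.4 → max 51.2 km
Location 2: residuals ST_01 20.2, ST_02 3.6, ST_03 9.7 → max 20.2 km
Location 3: residuals ST_01 0.0, ST_02 0.0, ST_03 0.0 → max 0.0 km
Only Location 3 has all residuals ≈ 0.

Location 3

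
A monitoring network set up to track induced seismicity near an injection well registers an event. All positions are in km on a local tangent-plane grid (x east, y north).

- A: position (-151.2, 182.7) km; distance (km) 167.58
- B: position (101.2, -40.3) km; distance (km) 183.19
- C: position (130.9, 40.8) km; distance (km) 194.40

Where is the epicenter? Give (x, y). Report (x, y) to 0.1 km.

x ≈ -63.5 km, y ≈ 39.9 km

Circle about each station: (x + 151.2)² + (y − 182.7)² = 167.58²; (x − 101.2)² + (y + 40.3)² = 183.19²; (x − 130.9)² + (y − 40.8)² = 194.40².
Subtracting the A equation from the B and C equations removes the quadratic terms:
504.8 x − 446.0 y = -49850.72
564.2 x − 283.8 y = -47149.58
Solving the 2×2 system: x ≈ -63.5, y ≈ 39.9 km.
Check against A (with the unrounded x, y): √((x + 151.2)²+(y − 182.7)²) = 167.58 ≈ 167.58 km. ✓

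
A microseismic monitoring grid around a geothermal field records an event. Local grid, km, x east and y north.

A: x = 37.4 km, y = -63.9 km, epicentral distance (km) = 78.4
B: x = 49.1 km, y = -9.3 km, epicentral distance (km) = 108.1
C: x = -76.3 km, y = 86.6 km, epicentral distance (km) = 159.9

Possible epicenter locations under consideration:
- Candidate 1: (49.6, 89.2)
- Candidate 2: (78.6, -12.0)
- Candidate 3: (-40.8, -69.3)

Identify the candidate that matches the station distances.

For each candidate, compare |candidate − station| to the reported distance:
Candidate 1: residuals A 75.2, B 9.6, C 34.0 → max 75.2 km
Candidate 2: residuals A 12.1, B 78.5, C 23.7 → max 78.5 km
Candidate 3: residuals A 0.0, B 0.0, C 0.0 → max 0.0 km
Only Candidate 3 has all residuals ≈ 0.

Candidate 3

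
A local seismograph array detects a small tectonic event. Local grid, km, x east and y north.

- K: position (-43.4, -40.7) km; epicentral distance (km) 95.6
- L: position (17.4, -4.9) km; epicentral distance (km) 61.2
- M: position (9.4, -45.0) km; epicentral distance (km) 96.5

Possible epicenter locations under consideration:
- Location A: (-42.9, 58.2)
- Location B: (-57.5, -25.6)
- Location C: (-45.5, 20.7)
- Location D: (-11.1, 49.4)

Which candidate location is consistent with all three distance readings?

Location D

For each candidate, compare |candidate − station| to the reported distance:
Location A: residuals K 3.3, L 26.1, M 19.2 → max 26.1 km
Location B: residuals K 74.9, L 16.5, M 26.8 → max 74.9 km
Location C: residuals K 34.2, L 6.7, M 10.9 → max 34.2 km
Location D: residuals K 0.1, L 0.1, M 0.1 → max 0.1 km
Only Location D has all residuals ≈ 0.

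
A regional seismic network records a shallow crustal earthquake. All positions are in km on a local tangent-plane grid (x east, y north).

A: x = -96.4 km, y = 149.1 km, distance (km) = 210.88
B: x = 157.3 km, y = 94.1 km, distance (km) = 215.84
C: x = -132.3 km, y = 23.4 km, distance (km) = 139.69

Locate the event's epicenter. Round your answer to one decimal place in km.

Circle about each station: (x + 96.4)² + (y − 149.1)² = 210.88²; (x − 157.3)² + (y − 94.1)² = 215.84²; (x + 132.3)² + (y − 23.4)² = 139.69².
Subtracting the A equation from the B and C equations removes the quadratic terms:
507.4 x − 110.0 y = -42.20
-71.8 x − 251.4 y = 11484.16
Solving the 2×2 system: x ≈ -9.4, y ≈ -43.0 km.

-9.4 km east, -43.0 km north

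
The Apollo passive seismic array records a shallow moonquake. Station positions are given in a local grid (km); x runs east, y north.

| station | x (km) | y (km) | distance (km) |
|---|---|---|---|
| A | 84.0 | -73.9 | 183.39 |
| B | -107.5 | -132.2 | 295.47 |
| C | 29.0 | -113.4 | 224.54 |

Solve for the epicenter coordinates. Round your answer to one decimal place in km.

Circle about each station: (x − 84.0)² + (y + 73.9)² = 183.39²; (x + 107.5)² + (y + 132.2)² = 295.47²; (x − 29.0)² + (y + 113.4)² = 224.54².
Subtracting pairs of circle equations eliminates x²+y² and gives linear equations (the radical axes):
-383.0 x − 116.6 y = -37154.75
-110.0 x − 79.0 y = -15602.97
Solving the 2×2 system: x ≈ 64.0, y ≈ 108.4 km.

x ≈ 64.0 km, y ≈ 108.4 km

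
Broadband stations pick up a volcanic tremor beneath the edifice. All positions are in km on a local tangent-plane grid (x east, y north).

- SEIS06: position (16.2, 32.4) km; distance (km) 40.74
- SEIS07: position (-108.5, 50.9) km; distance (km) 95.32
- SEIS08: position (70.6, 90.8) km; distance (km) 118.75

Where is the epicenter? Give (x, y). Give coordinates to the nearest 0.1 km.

-20.4 km east, 14.5 km north

Circle about each station: (x − 16.2)² + (y − 32.4)² = 40.74²; (x + 108.5)² + (y − 50.9)² = 95.32²; (x − 70.6)² + (y − 90.8)² = 118.75².
Subtracting the SEIS06 equation from the SEIS07 and SEIS08 equations removes the quadratic terms:
-249.4 x + 37.0 y = 5624.71
108.8 x + 116.8 y = -525.01
Solving the 2×2 system: x ≈ -20.4, y ≈ 14.5 km.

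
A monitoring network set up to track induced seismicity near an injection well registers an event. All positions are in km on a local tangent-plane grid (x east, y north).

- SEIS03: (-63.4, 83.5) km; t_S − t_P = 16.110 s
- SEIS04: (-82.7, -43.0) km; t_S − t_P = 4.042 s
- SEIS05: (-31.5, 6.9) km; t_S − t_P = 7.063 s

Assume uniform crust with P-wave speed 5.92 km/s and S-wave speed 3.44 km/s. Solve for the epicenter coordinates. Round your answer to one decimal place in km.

x ≈ -49.9 km, y ≈ -48.1 km

Distance from S−P lag: d = Δt · v_P v_S / (v_P − v_S) = Δt · (5.92·3.44)/(5.92−3.44) ≈ 8.2116·Δt.
So d_SEIS03 = 132.29, d_SEIS04 = 33.19, d_SEIS05 = 58.00 km.
Circle about each station: (x + 63.4)² + (y − 83.5)² = 132.29²; (x + 82.7)² + (y + 43.0)² = 33.19²; (x + 31.5)² + (y − 6.9)² = 58.00².
Subtracting pairs of circle equations eliminates x²+y² and gives linear equations (the radical axes):
-38.6 x − 253.0 y = 14095.55
63.8 x − 153.2 y = 4184.69
Solving the 2×2 system: x ≈ -49.9, y ≈ -48.1 km.
Check against SEIS03 (with the unrounded x, y): √((x + 63.4)²+(y − 83.5)²) = 132.29 ≈ 132.29 km. ✓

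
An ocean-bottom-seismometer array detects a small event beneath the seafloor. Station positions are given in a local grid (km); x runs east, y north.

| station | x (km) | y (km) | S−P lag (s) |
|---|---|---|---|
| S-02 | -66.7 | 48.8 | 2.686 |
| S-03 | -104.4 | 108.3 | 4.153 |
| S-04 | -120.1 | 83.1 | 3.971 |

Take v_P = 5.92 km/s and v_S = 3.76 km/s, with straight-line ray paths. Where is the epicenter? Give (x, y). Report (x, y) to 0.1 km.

Distance from S−P lag: d = Δt · v_P v_S / (v_P − v_S) = Δt · (5.92·3.76)/(5.92−3.76) ≈ 10.3052·Δt.
So d_S-02 = 27.68, d_S-03 = 42.80, d_S-04 = 40.92 km.
Circle about each station: (x + 66.7)² + (y − 48.8)² = 27.68²; (x + 104.4)² + (y − 108.3)² = 42.80²; (x + 120.1)² + (y − 83.1)² = 40.92².
Subtracting the S-02 equation from the S-03 and S-04 equations removes the quadratic terms:
-75.4 x + 119.0 y = 14732.26
-106.8 x + 68.6 y = 13591.03
Solving the 2×2 system: x ≈ -80.5, y ≈ 72.8 km.

x ≈ -80.5 km, y ≈ 72.8 km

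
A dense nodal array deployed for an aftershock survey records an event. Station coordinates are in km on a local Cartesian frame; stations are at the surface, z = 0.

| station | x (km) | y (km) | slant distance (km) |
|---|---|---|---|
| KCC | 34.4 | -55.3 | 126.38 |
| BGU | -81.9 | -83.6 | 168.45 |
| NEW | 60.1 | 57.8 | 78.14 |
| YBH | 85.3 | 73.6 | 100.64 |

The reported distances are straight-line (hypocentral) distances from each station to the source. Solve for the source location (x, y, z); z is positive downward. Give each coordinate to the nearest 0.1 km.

Each station gives a sphere (x−x_i)² + (y−y_i)² + z² = d_i² (stations at z=0).
Subtracting the KCC sphere from BGU and NEW: z² cancels, leaving linear equations in x and y:
-232.6 x − 56.6 y = -2948.38
51.4 x + 226.2 y = 12577.44
Solving: x ≈ -0.905, y ≈ 55.809 km (keep extra digits for the depth step; rounded: -0.9, 55.8).
Then from the KCC sphere: z² = 126.38² − (x − 34.4)² − (y + 55.3)² with x = -0.905, y = 55.809, so z ≈ 48.788 ≈ 48.8 km.

x ≈ -0.9 km, y ≈ 55.8 km, depth ≈ 48.8 km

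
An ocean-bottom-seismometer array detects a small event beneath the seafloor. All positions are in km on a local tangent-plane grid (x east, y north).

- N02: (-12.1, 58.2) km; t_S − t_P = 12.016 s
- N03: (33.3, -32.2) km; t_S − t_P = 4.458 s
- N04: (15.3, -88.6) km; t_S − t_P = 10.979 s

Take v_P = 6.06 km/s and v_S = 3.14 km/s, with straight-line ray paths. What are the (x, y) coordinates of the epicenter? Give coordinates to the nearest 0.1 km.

(8.3, -17.4)

Distance from S−P lag: d = Δt · v_P v_S / (v_P − v_S) = Δt · (6.06·3.14)/(6.06−3.14) ≈ 6.5166·Δt.
So d_N02 = 78.30, d_N03 = 29.05, d_N04 = 71.55 km.
Circle about each station: (x + 12.1)² + (y − 58.2)² = 78.30²; (x − 33.3)² + (y + 32.2)² = 29.05²; (x − 15.3)² + (y + 88.6)² = 71.55².
Subtracting the N02 equation from the N03 and N04 equations removes the quadratic terms:
90.8 x − 180.8 y = 3899.07
54.8 x − 293.6 y = 5561.89
Solving the 2×2 system: x ≈ 8.3, y ≈ -17.4 km.
Check against N02 (with the unrounded x, y): √((x + 12.1)²+(y − 58.2)²) = 78.30 ≈ 78.30 km. ✓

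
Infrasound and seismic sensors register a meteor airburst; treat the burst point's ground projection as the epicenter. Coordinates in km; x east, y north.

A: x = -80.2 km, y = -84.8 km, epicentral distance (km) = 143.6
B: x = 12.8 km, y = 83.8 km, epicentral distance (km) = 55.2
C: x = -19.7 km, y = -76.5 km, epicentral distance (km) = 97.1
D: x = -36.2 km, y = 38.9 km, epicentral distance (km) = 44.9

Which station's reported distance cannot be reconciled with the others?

C

Solve using three stations at a time. Using A, B, D (subtract circle equations pairwise → linear system) gives (x, y) ≈ (7.5, 28.9).
Distances from that point to each station vs reported:
  A: calculated 143.6 vs reported 143.6 → residual 0.0 km
  B: calculated 55.2 vs reported 55.2 → residual 0.0 km
  C: calculated 108.8 vs reported 97.1 → residual 11.7 km
  D: calculated 44.9 vs reported 44.9 → residual 0.0 km
A, B, D are mutually consistent (residuals ≈ 0); C is off by 11.7 km.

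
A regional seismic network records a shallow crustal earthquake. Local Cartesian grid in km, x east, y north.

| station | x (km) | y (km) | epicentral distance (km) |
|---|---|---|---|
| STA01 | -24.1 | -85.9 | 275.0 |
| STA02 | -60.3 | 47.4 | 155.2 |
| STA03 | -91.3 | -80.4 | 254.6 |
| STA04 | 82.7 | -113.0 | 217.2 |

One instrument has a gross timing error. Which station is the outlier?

Solve using three stations at a time. Using STA02, STA03, STA04 (subtract circle equations pairwise → linear system) gives (x, y) ≈ (84.0, 104.1).
Distances from that point to each station vs reported:
  STA01: calculated 218.6 vs reported 275.0 → residual 56.4 km
  STA02: calculated 155.1 vs reported 155.2 → residual 0.1 km
  STA03: calculated 254.5 vs reported 254.6 → residual 0.1 km
  STA04: calculated 217.1 vs reported 217.2 → residual 0.1 km
STA02, STA03, STA04 are mutually consistent (residuals ≈ 0); STA01 is off by 56.4 km.

STA01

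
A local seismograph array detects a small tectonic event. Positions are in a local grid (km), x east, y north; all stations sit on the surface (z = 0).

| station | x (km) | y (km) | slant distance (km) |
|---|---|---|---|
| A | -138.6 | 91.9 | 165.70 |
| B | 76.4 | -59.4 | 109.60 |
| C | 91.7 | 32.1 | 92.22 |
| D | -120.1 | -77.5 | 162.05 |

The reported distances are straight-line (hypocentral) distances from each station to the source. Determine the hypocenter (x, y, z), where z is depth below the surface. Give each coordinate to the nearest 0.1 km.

x ≈ 6.4 km, y ≈ 18.5 km, depth ≈ 32.3 km

Each station gives a sphere (x−x_i)² + (y−y_i)² + z² = d_i² (stations at z=0).
Subtracting the A sphere from B and C: z² cancels, leaving linear equations in x and y:
430.0 x − 302.6 y = -2845.92
460.6 x − 119.6 y = 735.69
Solving: x ≈ 6.401, y ≈ 18.501 km (keep extra digits for the depth step; rounded: 6.4, 18.5).
Then from the A sphere: z² = 165.70² − (x + 138.6)² − (y − 91.9)² with x = 6.401, y = 18.501, so z ≈ 32.308 ≈ 32.3 km.
Check against D (with the unrounded solution): distance 162.06 ≈ 162.05 km. ✓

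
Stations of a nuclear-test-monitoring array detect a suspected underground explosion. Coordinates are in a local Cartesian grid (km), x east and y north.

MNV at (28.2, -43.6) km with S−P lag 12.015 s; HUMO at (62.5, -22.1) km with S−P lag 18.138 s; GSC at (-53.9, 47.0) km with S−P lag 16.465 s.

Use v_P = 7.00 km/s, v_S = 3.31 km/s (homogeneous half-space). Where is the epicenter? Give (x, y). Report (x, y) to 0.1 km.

Distance from S−P lag: d = Δt · v_P v_S / (v_P − v_S) = Δt · (7.00·3.31)/(7.00−3.31) ≈ 6.2791·Δt.
So d_MNV = 75.44, d_HUMO = 113.89, d_GSC = 103.39 km.
Circle about each station: (x − 28.2)² + (y + 43.6)² = 75.44²; (x − 62.5)² + (y + 22.1)² = 113.89²; (x + 53.9)² + (y − 47.0)² = 103.39².
Subtracting the MNV equation from the HUMO and GSC equations removes the quadratic terms:
68.6 x + 43.0 y = -5581.28
-164.2 x + 181.2 y = -2580.29
Solving the 2×2 system: x ≈ -46.2, y ≈ -56.1 km.

(-46.2, -56.1)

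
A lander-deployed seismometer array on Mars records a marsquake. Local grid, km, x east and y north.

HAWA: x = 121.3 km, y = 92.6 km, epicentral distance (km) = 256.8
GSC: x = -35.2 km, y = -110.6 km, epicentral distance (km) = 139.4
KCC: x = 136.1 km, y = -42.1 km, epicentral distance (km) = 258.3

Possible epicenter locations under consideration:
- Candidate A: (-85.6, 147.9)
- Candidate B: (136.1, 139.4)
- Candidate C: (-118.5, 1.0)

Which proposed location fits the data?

Candidate C

For each candidate, compare |candidate − station| to the reported distance:
Candidate A: residuals HAWA 42.6, GSC 124.0, KCC 33.7 → max 124.0 km
Candidate B: residuals HAWA 207.7, GSC 163.7, KCC 76.8 → max 207.7 km
Candidate C: residuals HAWA 0.1, GSC 0.1, KCC 0.1 → max 0.1 km
Only Candidate C has all residuals ≈ 0.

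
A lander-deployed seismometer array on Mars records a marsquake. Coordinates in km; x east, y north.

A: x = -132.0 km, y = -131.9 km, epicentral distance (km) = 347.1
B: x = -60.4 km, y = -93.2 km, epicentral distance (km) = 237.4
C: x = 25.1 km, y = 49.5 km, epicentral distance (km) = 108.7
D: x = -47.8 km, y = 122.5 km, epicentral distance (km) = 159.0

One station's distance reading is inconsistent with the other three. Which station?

B

Solve using three stations at a time. Using A, C, D (subtract circle equations pairwise → linear system) gives (x, y) ≈ (111.0, 115.9).
Distances from that point to each station vs reported:
  A: calculated 347.1 vs reported 347.1 → residual 0.0 km
  B: calculated 270.4 vs reported 237.4 → residual 33.0 km
  C: calculated 108.6 vs reported 108.7 → residual 0.1 km
  D: calculated 158.9 vs reported 159.0 → residual 0.1 km
A, C, D are mutually consistent (residuals ≈ 0); B is off by 33.0 km.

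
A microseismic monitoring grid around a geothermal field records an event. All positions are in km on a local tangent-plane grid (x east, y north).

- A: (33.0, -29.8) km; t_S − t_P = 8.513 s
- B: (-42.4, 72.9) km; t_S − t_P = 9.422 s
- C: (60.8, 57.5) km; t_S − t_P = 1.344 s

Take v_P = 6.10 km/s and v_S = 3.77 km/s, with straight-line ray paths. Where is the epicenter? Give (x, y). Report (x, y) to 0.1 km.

(48.4, 52.8)

Distance from S−P lag: d = Δt · v_P v_S / (v_P − v_S) = Δt · (6.10·3.77)/(6.10−3.77) ≈ 9.8700·Δt.
So d_A = 84.02, d_B = 92.99, d_C = 13.27 km.
Circle about each station: (x − 33.0)² + (y + 29.8)² = 84.02²; (x + 42.4)² + (y − 72.9)² = 92.99²; (x − 60.8)² + (y − 57.5)² = 13.27².
Subtracting the A equation from the B and C equations removes the quadratic terms:
-150.8 x + 205.4 y = 3547.35
55.6 x + 174.6 y = 11909.12
Solving the 2×2 system: x ≈ 48.4, y ≈ 52.8 km.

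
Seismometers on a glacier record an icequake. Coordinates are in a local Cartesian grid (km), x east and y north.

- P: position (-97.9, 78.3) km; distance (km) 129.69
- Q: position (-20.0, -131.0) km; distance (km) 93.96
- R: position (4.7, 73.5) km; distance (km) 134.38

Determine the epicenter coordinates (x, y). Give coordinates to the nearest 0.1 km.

Circle about each station: (x + 97.9)² + (y − 78.3)² = 129.69²; (x + 20.0)² + (y + 131.0)² = 93.96²; (x − 4.7)² + (y − 73.5)² = 134.38².
Subtracting the P equation from the Q and R equations removes the quadratic terms:
155.8 x − 418.6 y = 9836.71
205.2 x − 9.6 y = -11529.45
Solving the 2×2 system: x ≈ -58.3, y ≈ -45.2 km.

x ≈ -58.3 km, y ≈ -45.2 km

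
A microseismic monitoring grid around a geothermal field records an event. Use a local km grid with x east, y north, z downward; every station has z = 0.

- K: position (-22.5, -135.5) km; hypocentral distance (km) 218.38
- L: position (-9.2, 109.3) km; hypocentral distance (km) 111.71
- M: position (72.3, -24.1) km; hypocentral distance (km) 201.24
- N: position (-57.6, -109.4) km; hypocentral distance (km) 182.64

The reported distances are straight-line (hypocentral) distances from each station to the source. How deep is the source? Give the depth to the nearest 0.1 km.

z ≈ 32.7 km

Each station gives a sphere (x−x_i)² + (y−y_i)² + z² = d_i² (stations at z=0).
Subtracting the K sphere from L and M: z² cancels, leaving linear equations in x and y:
26.6 x + 489.6 y = 28375.33
189.6 x + 222.8 y = -5866.11
Solving: x ≈ -105.799, y ≈ 63.704 km (keep extra digits for the depth step; rounded: -105.8, 63.7).
Then from the K sphere: z² = 218.38² − (x + 22.5)² − (y + 135.5)² with x = -105.799, y = 63.704, so z ≈ 32.694 ≈ 32.7 km.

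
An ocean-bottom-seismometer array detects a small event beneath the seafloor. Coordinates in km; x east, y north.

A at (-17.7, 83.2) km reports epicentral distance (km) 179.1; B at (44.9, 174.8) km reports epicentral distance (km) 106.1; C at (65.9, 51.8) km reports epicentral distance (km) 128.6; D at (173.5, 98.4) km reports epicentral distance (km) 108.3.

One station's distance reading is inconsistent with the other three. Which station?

Solve using three stations at a time. Using A, B, C (subtract circle equations pairwise → linear system) gives (x, y) ≈ (148.3, 150.6).
Distances from that point to each station vs reported:
  A: calculated 179.1 vs reported 179.1 → residual 0.0 km
  B: calculated 106.1 vs reported 106.1 → residual 0.0 km
  C: calculated 128.6 vs reported 128.6 → residual 0.0 km
  D: calculated 58.0 vs reported 108.3 → residual 50.3 km
A, B, C are mutually consistent (residuals ≈ 0); D is off by 50.3 km.

D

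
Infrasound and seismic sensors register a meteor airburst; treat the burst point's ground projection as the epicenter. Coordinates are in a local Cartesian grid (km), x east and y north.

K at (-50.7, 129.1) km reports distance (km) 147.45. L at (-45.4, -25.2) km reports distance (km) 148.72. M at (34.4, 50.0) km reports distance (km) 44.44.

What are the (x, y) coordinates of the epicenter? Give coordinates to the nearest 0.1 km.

78.2 km east, 57.5 km north

Circle about each station: (x + 50.7)² + (y − 129.1)² = 147.45²; (x + 45.4)² + (y + 25.2)² = 148.72²; (x − 34.4)² + (y − 50.0)² = 44.44².
Subtracting pairs of circle equations eliminates x²+y² and gives linear equations (the radical axes):
10.6 x − 308.6 y = -16917.24
170.2 x − 158.2 y = 4212.65
Solving the 2×2 system: x ≈ 78.2, y ≈ 57.5 km.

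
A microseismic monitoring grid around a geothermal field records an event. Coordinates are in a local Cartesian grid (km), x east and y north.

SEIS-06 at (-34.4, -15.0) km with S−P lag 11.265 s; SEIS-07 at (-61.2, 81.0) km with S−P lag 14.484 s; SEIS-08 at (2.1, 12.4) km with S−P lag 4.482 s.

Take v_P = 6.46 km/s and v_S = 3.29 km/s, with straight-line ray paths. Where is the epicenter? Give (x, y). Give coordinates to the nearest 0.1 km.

Distance from S−P lag: d = Δt · v_P v_S / (v_P − v_S) = Δt · (6.46·3.29)/(6.46−3.29) ≈ 6.7045·Δt.
So d_SEIS-06 = 75.53, d_SEIS-07 = 97.11, d_SEIS-08 = 30.05 km.
Circle about each station: (x + 34.4)² + (y + 15.0)² = 75.53²; (x + 61.2)² + (y − 81.0)² = 97.11²; (x − 2.1)² + (y − 12.4)² = 30.05².
Subtracting pairs of circle equations eliminates x²+y² and gives linear equations (the radical axes):
-53.6 x + 192.0 y = 5172.51
73.0 x + 54.8 y = 3551.59
Solving the 2×2 system: x ≈ 23.5, y ≈ 33.5 km.

x ≈ 23.5 km, y ≈ 33.5 km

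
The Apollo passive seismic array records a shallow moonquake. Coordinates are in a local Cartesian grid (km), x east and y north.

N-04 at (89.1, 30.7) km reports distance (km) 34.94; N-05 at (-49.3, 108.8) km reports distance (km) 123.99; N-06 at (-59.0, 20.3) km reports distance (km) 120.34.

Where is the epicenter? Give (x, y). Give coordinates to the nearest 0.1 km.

(58.3, 47.2)

Circle about each station: (x − 89.1)² + (y − 30.7)² = 34.94²; (x + 49.3)² + (y − 108.8)² = 123.99²; (x + 59.0)² + (y − 20.3)² = 120.34².
Subtracting the N-04 equation from the N-05 and N-06 equations removes the quadratic terms:
-276.8 x + 156.2 y = -8766.09
-296.2 x − 20.8 y = -18249.12
Solving the 2×2 system: x ≈ 58.3, y ≈ 47.2 km.
Check against N-04 (with the unrounded x, y): √((x − 89.1)²+(y − 30.7)²) = 34.94 ≈ 34.94 km. ✓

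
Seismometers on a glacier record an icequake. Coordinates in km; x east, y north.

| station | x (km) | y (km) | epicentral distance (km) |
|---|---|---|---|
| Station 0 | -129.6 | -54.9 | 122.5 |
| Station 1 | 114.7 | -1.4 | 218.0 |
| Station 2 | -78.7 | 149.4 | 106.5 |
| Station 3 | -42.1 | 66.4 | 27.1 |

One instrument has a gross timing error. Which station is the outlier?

Solve using three stations at a time. Using Station 0, Station 2, Station 3 (subtract circle equations pairwise → linear system) gives (x, y) ≈ (-58.5, 44.8).
Distances from that point to each station vs reported:
  Station 0: calculated 122.5 vs reported 122.5 → residual 0.0 km
  Station 1: calculated 179.3 vs reported 218.0 → residual 38.7 km
  Station 2: calculated 106.5 vs reported 106.5 → residual 0.0 km
  Station 3: calculated 27.1 vs reported 27.1 → residual 0.0 km
Station 0, Station 2, Station 3 are mutually consistent (residuals ≈ 0); Station 1 is off by 38.7 km.

Station 1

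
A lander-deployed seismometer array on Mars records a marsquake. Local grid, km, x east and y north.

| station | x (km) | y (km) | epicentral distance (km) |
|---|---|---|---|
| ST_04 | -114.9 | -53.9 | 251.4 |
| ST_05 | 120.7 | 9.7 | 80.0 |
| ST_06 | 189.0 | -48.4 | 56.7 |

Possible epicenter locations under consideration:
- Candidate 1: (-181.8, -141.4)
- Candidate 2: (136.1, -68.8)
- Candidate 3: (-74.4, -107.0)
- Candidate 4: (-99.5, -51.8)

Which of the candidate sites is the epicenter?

Candidate 2

For each candidate, compare |candidate − station| to the reported distance:
Candidate 1: residuals ST_04 141.3, ST_05 258.1, ST_06 325.6 → max 325.6 km
Candidate 2: residuals ST_04 0.0, ST_05 0.0, ST_06 0.0 → max 0.0 km
Candidate 3: residuals ST_04 184.6, ST_05 147.3, ST_06 213.1 → max 213.1 km
Candidate 4: residuals ST_04 235.9, ST_05 148.6, ST_06 231.8 → max 235.9 km
Only Candidate 2 has all residuals ≈ 0.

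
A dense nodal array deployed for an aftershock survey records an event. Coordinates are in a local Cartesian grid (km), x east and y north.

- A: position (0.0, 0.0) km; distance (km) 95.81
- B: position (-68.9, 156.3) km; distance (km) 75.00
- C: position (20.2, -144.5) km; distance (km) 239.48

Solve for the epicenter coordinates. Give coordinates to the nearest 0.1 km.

(-38.8, 87.6)

Circle about each station: x² + y² = 95.81²; (x + 68.9)² + (y − 156.3)² = 75.00²; (x − 20.2)² + (y + 144.5)² = 239.48².
Subtracting pairs of circle equations eliminates x²+y² and gives linear equations (the radical axes):
-137.8 x + 312.6 y = 32731.46
40.4 x − 289.0 y = -26882.82
Solving the 2×2 system: x ≈ -38.8, y ≈ 87.6 km.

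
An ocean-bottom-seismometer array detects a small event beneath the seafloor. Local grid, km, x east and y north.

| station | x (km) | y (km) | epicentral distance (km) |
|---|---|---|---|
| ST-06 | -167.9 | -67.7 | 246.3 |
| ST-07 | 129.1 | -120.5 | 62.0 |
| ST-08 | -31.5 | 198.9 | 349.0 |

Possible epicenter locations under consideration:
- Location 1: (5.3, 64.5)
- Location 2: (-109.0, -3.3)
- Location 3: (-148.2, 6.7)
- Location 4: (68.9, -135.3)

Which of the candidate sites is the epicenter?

For each candidate, compare |candidate − station| to the reported distance:
Location 1: residuals ST-06 28.4, ST-07 160.6, ST-08 209.7 → max 209.7 km
Location 2: residuals ST-06 159.0, ST-07 203.4, ST-08 132.5 → max 203.4 km
Location 3: residuals ST-06 169.3, ST-07 243.1, ST-08 124.1 → max 243.1 km
Location 4: residuals ST-06 0.0, ST-07 0.0, ST-08 0.0 → max 0.0 km
Only Location 4 has all residuals ≈ 0.

Location 4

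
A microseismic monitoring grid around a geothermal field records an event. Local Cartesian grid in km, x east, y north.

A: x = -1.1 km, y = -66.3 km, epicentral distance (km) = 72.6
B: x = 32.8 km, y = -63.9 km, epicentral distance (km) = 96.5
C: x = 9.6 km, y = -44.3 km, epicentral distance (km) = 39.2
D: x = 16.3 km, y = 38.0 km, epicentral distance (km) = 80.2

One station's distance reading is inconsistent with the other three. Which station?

C

Solve using three stations at a time. Using A, B, D (subtract circle equations pairwise → linear system) gives (x, y) ≈ (-47.6, -10.5).
Distances from that point to each station vs reported:
  A: calculated 72.6 vs reported 72.6 → residual 0.0 km
  B: calculated 96.5 vs reported 96.5 → residual 0.0 km
  C: calculated 66.5 vs reported 39.2 → residual 27.3 km
  D: calculated 80.2 vs reported 80.2 → residual 0.0 km
A, B, D are mutually consistent (residuals ≈ 0); C is off by 27.3 km.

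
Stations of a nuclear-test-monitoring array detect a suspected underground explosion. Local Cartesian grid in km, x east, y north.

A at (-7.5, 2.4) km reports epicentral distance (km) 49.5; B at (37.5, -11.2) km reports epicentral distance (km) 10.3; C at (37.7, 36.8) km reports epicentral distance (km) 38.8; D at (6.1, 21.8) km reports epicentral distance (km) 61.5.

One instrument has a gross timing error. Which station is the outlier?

D

Solve using three stations at a time. Using A, B, C (subtract circle equations pairwise → linear system) gives (x, y) ≈ (41.8, -1.8).
Distances from that point to each station vs reported:
  A: calculated 49.5 vs reported 49.5 → residual 0.0 km
  B: calculated 10.4 vs reported 10.3 → residual 0.1 km
  C: calculated 38.8 vs reported 38.8 → residual 0.0 km
  D: calculated 42.8 vs reported 61.5 → residual 18.7 km
A, B, C are mutually consistent (residuals ≈ 0); D is off by 18.7 km.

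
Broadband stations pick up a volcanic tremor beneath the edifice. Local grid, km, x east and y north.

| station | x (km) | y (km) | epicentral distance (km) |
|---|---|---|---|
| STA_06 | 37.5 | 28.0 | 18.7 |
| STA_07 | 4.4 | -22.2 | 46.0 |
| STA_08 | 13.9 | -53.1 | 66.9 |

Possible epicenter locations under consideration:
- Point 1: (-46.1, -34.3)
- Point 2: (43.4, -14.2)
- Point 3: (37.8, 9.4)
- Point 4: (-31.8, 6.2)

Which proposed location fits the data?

Point 3

For each candidate, compare |candidate − station| to the reported distance:
Point 1: residuals STA_06 85.6, STA_07 5.9, STA_08 4.0 → max 85.6 km
Point 2: residuals STA_06 23.9, STA_07 6.2, STA_08 18.1 → max 23.9 km
Point 3: residuals STA_06 0.1, STA_07 0.0, STA_08 0.0 → max 0.1 km
Point 4: residuals STA_06 53.9, STA_07 0.0, STA_08 8.0 → max 53.9 km
Only Point 3 has all residuals ≈ 0.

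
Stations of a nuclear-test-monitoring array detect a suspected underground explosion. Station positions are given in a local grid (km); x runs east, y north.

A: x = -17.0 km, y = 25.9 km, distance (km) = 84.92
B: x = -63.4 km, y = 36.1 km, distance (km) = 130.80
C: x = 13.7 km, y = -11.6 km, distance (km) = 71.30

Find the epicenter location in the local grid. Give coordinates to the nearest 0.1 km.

Circle about each station: (x + 17.0)² + (y − 25.9)² = 84.92²; (x + 63.4)² + (y − 36.1)² = 130.80²; (x − 13.7)² + (y + 11.6)² = 71.30².
Subtracting the A equation from the B and C equations removes the quadratic terms:
-92.8 x + 20.4 y = -5534.27
61.4 x − 75.0 y = 1490.16
Solving the 2×2 system: x ≈ 67.4, y ≈ 35.3 km.

x ≈ 67.4 km, y ≈ 35.3 km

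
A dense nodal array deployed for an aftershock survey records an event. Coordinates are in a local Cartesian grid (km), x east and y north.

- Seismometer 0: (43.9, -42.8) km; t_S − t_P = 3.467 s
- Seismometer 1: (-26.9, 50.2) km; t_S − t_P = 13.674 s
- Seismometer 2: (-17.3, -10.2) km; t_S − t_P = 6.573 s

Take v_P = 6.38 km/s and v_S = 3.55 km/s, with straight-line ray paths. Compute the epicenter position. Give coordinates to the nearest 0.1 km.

(17.1, -50.0)

Distance from S−P lag: d = Δt · v_P v_S / (v_P − v_S) = Δt · (6.38·3.55)/(6.38−3.55) ≈ 8.0032·Δt.
So d_Seismometer 0 = 27.75, d_Seismometer 1 = 109.44, d_Seismometer 2 = 52.60 km.
Circle about each station: (x − 43.9)² + (y + 42.8)² = 27.75²; (x + 26.9)² + (y − 50.2)² = 109.44²; (x + 17.3)² + (y + 10.2)² = 52.60².
Subtracting pairs of circle equations eliminates x²+y² and gives linear equations (the radical axes):
-141.6 x + 186.0 y = -11722.45
-122.4 x + 65.2 y = -5352.42
Solving the 2×2 system: x ≈ 17.1, y ≈ -50.0 km.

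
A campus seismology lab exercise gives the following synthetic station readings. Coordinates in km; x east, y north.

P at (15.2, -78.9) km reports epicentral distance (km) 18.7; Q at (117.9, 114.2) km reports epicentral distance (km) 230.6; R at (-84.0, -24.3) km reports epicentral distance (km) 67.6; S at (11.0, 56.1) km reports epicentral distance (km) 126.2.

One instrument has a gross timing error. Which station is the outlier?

P

Solve using three stations at a time. Using Q, R, S (subtract circle equations pairwise → linear system) gives (x, y) ≈ (-28.8, -63.8).
Distances from that point to each station vs reported:
  P: calculated 46.6 vs reported 18.7 → residual 27.9 km
  Q: calculated 230.7 vs reported 230.6 → residual 0.1 km
  R: calculated 67.8 vs reported 67.6 → residual 0.2 km
  S: calculated 126.3 vs reported 126.2 → residual 0.1 km
Q, R, S are mutually consistent (residuals ≈ 0); P is off by 27.9 km.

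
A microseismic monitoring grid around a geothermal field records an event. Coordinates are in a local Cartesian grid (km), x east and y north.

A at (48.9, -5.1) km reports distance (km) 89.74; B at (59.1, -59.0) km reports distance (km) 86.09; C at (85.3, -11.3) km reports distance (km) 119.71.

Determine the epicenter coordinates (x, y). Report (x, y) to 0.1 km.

Circle about each station: (x − 48.9)² + (y + 5.1)² = 89.74²; (x − 59.1)² + (y + 59.0)² = 86.09²; (x − 85.3)² + (y + 11.3)² = 119.71².
Subtracting pairs of circle equations eliminates x²+y² and gives linear equations (the radical axes):
20.4 x − 107.8 y = 5198.37
72.8 x − 12.4 y = -1290.66
Solving the 2×2 system: x ≈ -26.8, y ≈ -53.3 km.
Check against A (with the unrounded x, y): √((x − 48.9)²+(y + 5.1)²) = 89.75 ≈ 89.74 km. ✓

(-26.8, -53.3)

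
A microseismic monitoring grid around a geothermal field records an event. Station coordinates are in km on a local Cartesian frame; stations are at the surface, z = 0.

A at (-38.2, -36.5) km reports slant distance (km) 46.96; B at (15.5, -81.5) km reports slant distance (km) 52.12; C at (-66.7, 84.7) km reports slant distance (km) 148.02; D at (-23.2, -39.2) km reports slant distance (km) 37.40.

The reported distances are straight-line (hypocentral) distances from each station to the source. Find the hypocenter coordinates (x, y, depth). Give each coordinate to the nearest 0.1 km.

Each station gives a sphere (x−x_i)² + (y−y_i)² + z² = d_i² (stations at z=0).
Subtracting the A sphere from B and C: z² cancels, leaving linear equations in x and y:
107.4 x − 90.0 y = 3579.76
-57.0 x + 242.4 y = -10873.19
Solving: x ≈ -5.303, y ≈ -46.103 km (keep extra digits for the depth step; rounded: -5.3, -46.1).
Then from the A sphere: z² = 46.96² − (x + 38.2)² − (y + 36.5)² with x = -5.303, y = -46.103, so z ≈ 32.106 ≈ 32.1 km.

x ≈ -5.3 km, y ≈ -46.1 km, depth ≈ 32.1 km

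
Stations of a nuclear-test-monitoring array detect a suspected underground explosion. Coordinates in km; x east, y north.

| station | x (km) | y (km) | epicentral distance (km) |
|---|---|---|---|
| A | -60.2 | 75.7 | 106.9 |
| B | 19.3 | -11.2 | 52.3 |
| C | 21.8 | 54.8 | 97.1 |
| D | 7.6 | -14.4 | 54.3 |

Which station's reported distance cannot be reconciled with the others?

Solve using three stations at a time. Using A, B, C (subtract circle equations pairwise → linear system) gives (x, y) ≈ (-30.5, -27.0).
Distances from that point to each station vs reported:
  A: calculated 106.9 vs reported 106.9 → residual 0.0 km
  B: calculated 52.3 vs reported 52.3 → residual 0.0 km
  C: calculated 97.1 vs reported 97.1 → residual 0.0 km
  D: calculated 40.1 vs reported 54.3 → residual 14.2 km
A, B, C are mutually consistent (residuals ≈ 0); D is off by 14.2 km.

D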